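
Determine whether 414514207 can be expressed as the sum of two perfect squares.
Not possible

Factorization: 414514207 = 89 × 167^3
By Fermat: n is sum of two squares iff every prime p ≡ 3 (mod 4) appears to even power.
Prime(s) ≡ 3 (mod 4) with odd exponent: [(167, 3)]
Therefore 414514207 cannot be expressed as a² + b².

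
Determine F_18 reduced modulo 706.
466

Matrix identity: Q^n = [[F_(n+1), F_n], [F_n, F_(n-1)]] with Q = [[1,1],[1,0]].
n = 18 = 10010₂. Square-and-multiply, entries mod 706:
Q^1 = [[1,1],[1,0]]
Q^2 = (Q^1)² = [[2,1],[1,1]]
Q^4 = (Q^2)² = [[5,3],[3,2]]
Q^9 = (Q^4)²·Q = [[55,34],[34,21]]
Q^18 = (Q^9)² = [[651,466],[466,185]]
F_18 mod 706 = Q^18[0][1] = 466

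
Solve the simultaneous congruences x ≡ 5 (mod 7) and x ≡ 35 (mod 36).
215

Using Chinese Remainder Theorem:
M = 7 × 36 = 252
M1 = 36, M2 = 7
y1 = 36^(-1) mod 7 = 1
y2 = 7^(-1) mod 36 = 31
x = (5×36×1 + 35×7×31) mod 252 = 215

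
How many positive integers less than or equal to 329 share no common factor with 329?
276

329 = 7 × 47
φ(n) = n × ∏(1 - 1/p) for each prime p dividing n
φ(329) = 329 × (1 - 1/7) × (1 - 1/47) = 276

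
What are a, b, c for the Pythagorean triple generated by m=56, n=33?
(2047, 3696, 4225)

Euclid's formula: a = m² - n², b = 2mn, c = m² + n²
m = 56, n = 33
a = 56² - 33² = 3136 - 1089 = 2047
b = 2 × 56 × 33 = 3696
c = 56² + 33² = 3136 + 1089 = 4225
Verification: 2047² + 3696² = 4190209 + 13660416 = 17850625 = 4225² ✓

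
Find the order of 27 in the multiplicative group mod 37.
6

37 is prime, so ord(27) divides φ(37) = 36.
Divisors of 36: 1, 2, 3, 4, 6, 9, 12, 18, 36.
Repeated squaring: 27^1 ≡ 27, 27^2 ≡ 26, 27^4 ≡ 10, 27^8 ≡ 26, 27^16 ≡ 10, 27^32 ≡ 26 (mod 37).
Test 27^d mod 37 for each divisor d in increasing order:
27^1 ≡ 27
27^2 ≡ 26
27^3 = 27^2·27^1 ≡ 36
27^4 ≡ 10
27^6 = 27^4·27^2 ≡ 1  ← first divisor giving 1
The order is 6.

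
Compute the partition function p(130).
5371315400

p(n) counts ways to write n as a sum of positive integers (order ignored).
Euler's pentagonal recurrence: p(k) = p(k-1) + p(k-2) - p(k-5) - p(k-7) + p(k-12) + p(k-15) - ... (offsets j(3j∓1)/2, signs ++--, p(0)=1, p(<0)=0).
DP table for k = 0..129: p(0)=1, p(1)=1, p(2)=2, p(3)=3, p(4)=5, p(5)=7, p(6)=11, p(7)=15, p(8)=22, p(9)=30, p(10)=42, p(11)=56, p(12)=77, p(13)=101, p(14)=135, p(15)=176, p(16)=231, p(17)=297, p(18)=385, p(19)=490, p(20)=627, p(21)=792, p(22)=1002, p(23)=1255, p(24)=1575, p(25)=1958, p(26)=2436, p(27)=3010, p(28)=3718, p(29)=4565, p(30)=5604, p(31)=6842, p(32)=8349, p(33)=10143, p(34)=12310, p(35)=14883, p(36)=17977, p(37)=21637, p(38)=26015, p(39)=31185, p(40)=37338, p(41)=44583, p(42)=53174, p(43)=63261, p(44)=75175, p(45)=89134, p(46)=105558, p(47)=124754, p(48)=147273, p(49)=173525, p(50)=204226, p(51)=239943, p(52)=281589, p(53)=329931, p(54)=386155, p(55)=451276, p(56)=526823, p(57)=614154, p(58)=715220, p(59)=831820, p(60)=966467, p(61)=1121505, p(62)=1300156, p(63)=1505499, p(64)=1741630, p(65)=2012558, p(66)=2323520, p(67)=2679689, p(68)=3087735, p(69)=3554345, p(70)=4087968, p(71)=4697205, p(72)=5392783, p(73)=6185689, p(74)=7089500, p(75)=8118264, p(76)=9289091, p(77)=10619863, p(78)=12132164, p(79)=13848650, p(80)=15796476, p(81)=18004327, p(82)=20506255, p(83)=23338469, p(84)=26543660, p(85)=30167357, p(86)=34262962, p(87)=38887673, p(88)=44108109, p(89)=49995925, p(90)=56634173, p(91)=64112359, p(92)=72533807, p(93)=82010177, p(94)=92669720, p(95)=104651419, p(96)=118114304, p(97)=133230930, p(98)=150198136, p(99)=169229875, p(100)=190569292, p(101)=214481126, p(102)=241265379, p(103)=271248950, p(104)=304801365, p(105)=342325709, p(106)=384276336, p(107)=431149389, p(108)=483502844, p(109)=541946240, p(110)=607163746, p(111)=679903203, p(112)=761002156, p(113)=851376628, p(114)=952050665, p(115)=1064144451, p(116)=1188908248, p(117)=1327710076, p(118)=1482074143, p(119)=1653668665, p(120)=1844349560, p(121)=2056148051, p(122)=2291320912, p(123)=2552338241, p(124)=2841940500, p(125)=3163127352, p(126)=3519222692, p(127)=3913864295, p(128)=4351078600, p(129)=4835271870.
Final step: p(130) = p(129) + p(128) - p(125) - p(123) + p(118) + p(115) - p(108) - p(104) + p(95) + p(90) - p(79) - p(73) + p(60) + p(53) - p(38) - p(30) + p(13) + p(4)
= 4835271870 + 4351078600 - 3163127352 - 2552338241 + 1482074143 + 1064144451 - 483502844 - 304801365 + 104651419 + 56634173 - 13848650 - 6185689 + 966467 + 329931 - 26015 - 5604 + 101 + 5
= 5371315400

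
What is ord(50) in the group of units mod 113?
56

113 is prime, so ord(50) divides φ(113) = 112.
Divisors of 112: 1, 2, 4, 7, 8, 14, 16, 28, 56, 112.
Repeated squaring: 50^1 ≡ 50, 50^2 ≡ 14, 50^4 ≡ 83, 50^8 ≡ 109, 50^16 ≡ 16, 50^32 ≡ 30, 50^64 ≡ 109 (mod 113).
Test 50^d mod 113 for each divisor d in increasing order:
50^1 ≡ 50
50^2 ≡ 14
50^4 ≡ 83
50^7 = 50^4·50^2·50^1 ≡ 18
50^8 ≡ 109
50^14 = 50^8·50^4·50^2 ≡ 98
50^16 ≡ 16
50^28 = 50^16·50^8·50^4 ≡ 112
50^56 = 50^32·50^16·50^8 ≡ 1  ← first divisor giving 1
The order is 56.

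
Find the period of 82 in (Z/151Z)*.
150

151 is prime, so ord(82) divides φ(151) = 150.
Divisors of 150: 1, 2, 3, 5, 6, 10, 15, 25, 30, 50, 75, 150.
Repeated squaring: 82^1 ≡ 82, 82^2 ≡ 80, 82^4 ≡ 58, 82^8 ≡ 42, 82^16 ≡ 103, 82^32 ≡ 39, 82^64 ≡ 11, 82^128 ≡ 121 (mod 151).
Test 82^d mod 151 for each divisor d in increasing order:
82^1 ≡ 82
82^2 ≡ 80
82^3 = 82^2·82^1 ≡ 67
82^5 = 82^4·82^1 ≡ 75
82^6 = 82^4·82^2 ≡ 110
82^10 = 82^8·82^2 ≡ 38
82^15 = 82^8·82^4·82^2·82^1 ≡ 132
82^25 = 82^16·82^8·82^1 ≡ 33
82^30 = 82^16·82^8·82^4·82^2 ≡ 59
82^50 = 82^32·82^16·82^2 ≡ 32
82^75 = 82^64·82^8·82^2·82^1 ≡ 150
82^150 = 82^128·82^16·82^4·82^2 ≡ 1  ← first divisor giving 1
The order is 150.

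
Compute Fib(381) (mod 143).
89

Matrix identity: Q^n = [[F_(n+1), F_n], [F_n, F_(n-1)]] with Q = [[1,1],[1,0]].
n = 381 = 101111101₂. Square-and-multiply, entries mod 143:
Q^1 = [[1,1],[1,0]]
Q^2 = (Q^1)² = [[2,1],[1,1]]
Q^5 = (Q^2)²·Q = [[8,5],[5,3]]
Q^11 = (Q^5)²·Q = [[1,89],[89,55]]
Q^23 = (Q^11)²·Q = [[36,57],[57,122]]
Q^47 = (Q^23)²·Q = [[109,112],[112,140]]
Q^95 = (Q^47)²·Q = [[118,115],[115,3]]
Q^190 = (Q^95)² = [[122,44],[44,78]]
Q^381 = (Q^190)²·Q = [[23,89],[89,77]]
F_381 mod 143 = Q^381[0][1] = 89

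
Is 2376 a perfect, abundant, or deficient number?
abundant

Proper divisors of 2376: sum = 1 + 2 + 3 + 4 + 6 + 8 + 9 + 11 + ... + 396 + 594 + 792 + 1188 (31 divisors) = 4824
Since 4824 > 2376, 2376 is abundant.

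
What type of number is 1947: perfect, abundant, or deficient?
deficient

Proper divisors of 1947: sum = 1 + 3 + 11 + 33 + 59 + 177 + 649 = 933
Since 933 < 1947, 1947 is deficient.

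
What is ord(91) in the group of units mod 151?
25

151 is prime, so ord(91) divides φ(151) = 150.
Divisors of 150: 1, 2, 3, 5, 6, 10, 15, 25, 30, 50, 75, 150.
Repeated squaring: 91^1 ≡ 91, 91^2 ≡ 127, 91^4 ≡ 123, 91^8 ≡ 29, 91^16 ≡ 86, 91^32 ≡ 148, 91^64 ≡ 9, 91^128 ≡ 81 (mod 151).
Test 91^d mod 151 for each divisor d in increasing order:
91^1 ≡ 91
91^2 ≡ 127
91^3 = 91^2·91^1 ≡ 81
91^5 = 91^4·91^1 ≡ 19
91^6 = 91^4·91^2 ≡ 68
91^10 = 91^8·91^2 ≡ 59
91^15 = 91^8·91^4·91^2·91^1 ≡ 64
91^25 = 91^16·91^8·91^1 ≡ 1  ← first divisor giving 1
The order is 25.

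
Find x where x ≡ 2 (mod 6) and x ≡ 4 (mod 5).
14

Using Chinese Remainder Theorem:
M = 6 × 5 = 30
M1 = 5, M2 = 6
y1 = 5^(-1) mod 6 = 5
y2 = 6^(-1) mod 5 = 1
x = (2×5×5 + 4×6×1) mod 30 = 14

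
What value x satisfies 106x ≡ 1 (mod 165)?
151

gcd(106, 165) = 1, so the inverse exists.
Extended Euclidean algorithm on (165, 106):
165 = 1 × 106 + 59  ⟹  59 = (1)·165 + (-1)·106
106 = 1 × 59 + 47  ⟹  47 = (-1)·165 + (2)·106
59 = 1 × 47 + 12  ⟹  12 = (2)·165 + (-3)·106
47 = 3 × 12 + 11  ⟹  11 = (-7)·165 + (11)·106
12 = 1 × 11 + 1  ⟹  1 = (9)·165 + (-14)·106
So (-14)·106 ≡ 1 (mod 165), i.e. 106^(-1) ≡ -14 ≡ 151 (mod 165).
Check: 106 × 151 = 16006 ≡ 1 (mod 165)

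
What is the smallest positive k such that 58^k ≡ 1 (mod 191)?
190

191 is prime, so ord(58) divides φ(191) = 190.
Divisors of 190: 1, 2, 5, 10, 19, 38, 95, 190.
Repeated squaring: 58^1 ≡ 58, 58^2 ≡ 117, 58^4 ≡ 128, 58^8 ≡ 149, 58^16 ≡ 45, 58^32 ≡ 115, 58^64 ≡ 46, 58^128 ≡ 15 (mod 191).
Test 58^d mod 191 for each divisor d in increasing order:
58^1 ≡ 58
58^2 ≡ 117
58^5 = 58^4·58^1 ≡ 166
58^10 = 58^8·58^2 ≡ 52
58^19 = 58^16·58^2·58^1 ≡ 152
58^38 = 58^32·58^4·58^2 ≡ 184
58^95 = 58^64·58^16·58^8·58^4·58^2·58^1 ≡ 190
58^190 = 58^128·58^32·58^16·58^8·58^4·58^2 ≡ 1  ← first divisor giving 1
The order is 190.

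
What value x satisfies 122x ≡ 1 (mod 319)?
34

gcd(122, 319) = 1, so the inverse exists.
Extended Euclidean algorithm on (319, 122):
319 = 2 × 122 + 75  ⟹  75 = (1)·319 + (-2)·122
122 = 1 × 75 + 47  ⟹  47 = (-1)·319 + (3)·122
75 = 1 × 47 + 28  ⟹  28 = (2)·319 + (-5)·122
47 = 1 × 28 + 19  ⟹  19 = (-3)·319 + (8)·122
28 = 1 × 19 + 9  ⟹  9 = (5)·319 + (-13)·122
19 = 2 × 9 + 1  ⟹  1 = (-13)·319 + (34)·122
So (34)·122 ≡ 1 (mod 319), i.e. 122^(-1) ≡ 34 (mod 319).
Check: 122 × 34 = 4148 ≡ 1 (mod 319)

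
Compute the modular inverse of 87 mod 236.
19

gcd(87, 236) = 1, so the inverse exists.
Extended Euclidean algorithm on (236, 87):
236 = 2 × 87 + 62  ⟹  62 = (1)·236 + (-2)·87
87 = 1 × 62 + 25  ⟹  25 = (-1)·236 + (3)·87
62 = 2 × 25 + 12  ⟹  12 = (3)·236 + (-8)·87
25 = 2 × 12 + 1  ⟹  1 = (-7)·236 + (19)·87
So (19)·87 ≡ 1 (mod 236), i.e. 87^(-1) ≡ 19 (mod 236).
Check: 87 × 19 = 1653 ≡ 1 (mod 236)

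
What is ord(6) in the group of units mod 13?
12

13 is prime, so ord(6) divides φ(13) = 12.
Divisors of 12: 1, 2, 3, 4, 6, 12.
Repeated squaring: 6^1 ≡ 6, 6^2 ≡ 10, 6^4 ≡ 9, 6^8 ≡ 3 (mod 13).
Test 6^d mod 13 for each divisor d in increasing order:
6^1 ≡ 6
6^2 ≡ 10
6^3 = 6^2·6^1 ≡ 8
6^4 ≡ 9
6^6 = 6^4·6^2 ≡ 12
6^12 = 6^8·6^4 ≡ 1  ← first divisor giving 1
The order is 12.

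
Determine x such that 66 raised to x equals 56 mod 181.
162

Baby-step giant-step with step n = ⌈√181⌉ = 14.
Baby steps 66^j mod 181 (j:value) for j=0..13: 0:1, 1:66, 2:12, 3:68, 4:144, 5:92, 6:99, 7:18, 8:102, 9:35, 10:138, 11:58, 12:27, 13:153.
Giant-step multiplier: 66^(-14) ≡ 66^(180-14) = 66^166 ≡ 100 (mod 181).
Giant steps γ_i = 56·100^i mod 181: γ_0=56, γ_1=170, γ_2=167, γ_3=48, γ_4=94, γ_5=169, γ_6=67, γ_7=3, γ_8=119, γ_9=135, γ_10=106, γ_11=102 (in table at j=8).
x = i·n + j = 11·14 + 8 = 162.
Check: 66^162 ≡ 56 (mod 181).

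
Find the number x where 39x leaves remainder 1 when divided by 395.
314

gcd(39, 395) = 1, so the inverse exists.
Extended Euclidean algorithm on (395, 39):
395 = 10 × 39 + 5  ⟹  5 = (1)·395 + (-10)·39
39 = 7 × 5 + 4  ⟹  4 = (-7)·395 + (71)·39
5 = 1 × 4 + 1  ⟹  1 = (8)·395 + (-81)·39
So (-81)·39 ≡ 1 (mod 395), i.e. 39^(-1) ≡ -81 ≡ 314 (mod 395).
Check: 39 × 314 = 12246 ≡ 1 (mod 395)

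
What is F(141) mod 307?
273

Matrix identity: Q^n = [[F_(n+1), F_n], [F_n, F_(n-1)]] with Q = [[1,1],[1,0]].
n = 141 = 10001101₂. Square-and-multiply, entries mod 307:
Q^1 = [[1,1],[1,0]]
Q^2 = (Q^1)² = [[2,1],[1,1]]
Q^4 = (Q^2)² = [[5,3],[3,2]]
Q^8 = (Q^4)² = [[34,21],[21,13]]
Q^17 = (Q^8)²·Q = [[128,62],[62,66]]
Q^35 = (Q^17)²·Q = [[21,273],[273,55]]
Q^70 = (Q^35)² = [[62,179],[179,190]]
Q^141 = (Q^70)²·Q = [[252,273],[273,286]]
F_141 mod 307 = Q^141[0][1] = 273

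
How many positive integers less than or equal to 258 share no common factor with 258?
84

258 = 2 × 3 × 43
φ(n) = n × ∏(1 - 1/p) for each prime p dividing n
φ(258) = 258 × (1 - 1/2) × (1 - 1/3) × (1 - 1/43) = 84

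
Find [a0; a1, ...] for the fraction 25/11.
[2; 3, 1, 2]

Euclidean algorithm steps:
25 = 2 × 11 + 3
11 = 3 × 3 + 2
3 = 1 × 2 + 1
2 = 2 × 1 + 0
Continued fraction: [2; 3, 1, 2]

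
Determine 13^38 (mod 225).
79

Repeated squaring. Binary of 38 = 100110.
13^1 ≡ 13 (mod 225); 13^2 ≡ 169 (mod 225); 13^4 ≡ 211 (mod 225); 13^8 ≡ 196 (mod 225); 13^16 ≡ 166 (mod 225); 13^32 ≡ 106 (mod 225)
13^38 = 13^2 × 13^4 × 13^32 ≡ 79 (mod 225)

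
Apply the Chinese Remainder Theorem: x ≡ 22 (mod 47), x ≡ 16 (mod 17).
492

Using Chinese Remainder Theorem:
M = 47 × 17 = 799
M1 = 17, M2 = 47
y1 = 17^(-1) mod 47 = 36
y2 = 47^(-1) mod 17 = 4
x = (22×17×36 + 16×47×4) mod 799 = 492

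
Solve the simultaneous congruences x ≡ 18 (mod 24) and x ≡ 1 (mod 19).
210

Using Chinese Remainder Theorem:
M = 24 × 19 = 456
M1 = 19, M2 = 24
y1 = 19^(-1) mod 24 = 19
y2 = 24^(-1) mod 19 = 4
x = (18×19×19 + 1×24×4) mod 456 = 210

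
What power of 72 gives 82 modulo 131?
61

Baby-step giant-step with step n = ⌈√131⌉ = 12.
Baby steps 72^j mod 131 (j:value) for j=0..11: 0:1, 1:72, 2:75, 3:29, 4:123, 5:79, 6:55, 7:30, 8:64, 9:23, 10:84, 11:22.
Giant-step multiplier: 72^(-12) ≡ 72^(130-12) = 72^118 ≡ 11 (mod 131).
Giant steps γ_i = 82·11^i mod 131: γ_0=82, γ_1=116, γ_2=97, γ_3=19, γ_4=78, γ_5=72 (in table at j=1).
x = i·n + j = 5·12 + 1 = 61.
Check: 72^61 ≡ 82 (mod 131).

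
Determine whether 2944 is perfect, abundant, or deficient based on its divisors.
abundant

Proper divisors of 2944: sum = 1 + 2 + 4 + 8 + 16 + 23 + 32 + 46 + 64 + 92 + 128 + 184 + 368 + 736 + 1472 = 3176
Since 3176 > 2944, 2944 is abundant.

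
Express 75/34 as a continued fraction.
[2; 4, 1, 6]

Euclidean algorithm steps:
75 = 2 × 34 + 7
34 = 4 × 7 + 6
7 = 1 × 6 + 1
6 = 6 × 1 + 0
Continued fraction: [2; 4, 1, 6]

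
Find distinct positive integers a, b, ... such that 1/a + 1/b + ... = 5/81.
1/17 + 1/345 + 1/158355

Greedy algorithm:
5/81: ceiling(81/5) = 17, use 1/17
4/1377: ceiling(1377/4) = 345, use 1/345
1/158355: ceiling(158355/1) = 158355, use 1/158355
Result: 5/81 = 1/17 + 1/345 + 1/158355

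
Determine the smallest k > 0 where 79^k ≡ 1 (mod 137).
136

137 is prime, so ord(79) divides φ(137) = 136.
Divisors of 136: 1, 2, 4, 8, 17, 34, 68, 136.
Repeated squaring: 79^1 ≡ 79, 79^2 ≡ 76, 79^4 ≡ 22, 79^8 ≡ 73, 79^16 ≡ 123, 79^32 ≡ 59, 79^64 ≡ 56, 79^128 ≡ 122 (mod 137).
Test 79^d mod 137 for each divisor d in increasing order:
79^1 ≡ 79
79^2 ≡ 76
79^4 ≡ 22
79^8 ≡ 73
79^17 = 79^16·79^1 ≡ 127
79^34 = 79^32·79^2 ≡ 100
79^68 = 79^64·79^4 ≡ 136
79^136 = 79^128·79^8 ≡ 1  ← first divisor giving 1
The order is 136.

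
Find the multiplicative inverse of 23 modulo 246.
107

gcd(23, 246) = 1, so the inverse exists.
Extended Euclidean algorithm on (246, 23):
246 = 10 × 23 + 16  ⟹  16 = (1)·246 + (-10)·23
23 = 1 × 16 + 7  ⟹  7 = (-1)·246 + (11)·23
16 = 2 × 7 + 2  ⟹  2 = (3)·246 + (-32)·23
7 = 3 × 2 + 1  ⟹  1 = (-10)·246 + (107)·23
So (107)·23 ≡ 1 (mod 246), i.e. 23^(-1) ≡ 107 (mod 246).
Check: 23 × 107 = 2461 ≡ 1 (mod 246)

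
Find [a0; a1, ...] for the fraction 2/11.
[0; 5, 2]

Euclidean algorithm steps:
2 = 0 × 11 + 2
11 = 5 × 2 + 1
2 = 2 × 1 + 0
Continued fraction: [0; 5, 2]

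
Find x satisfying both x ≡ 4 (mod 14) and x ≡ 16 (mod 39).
172

Using Chinese Remainder Theorem:
M = 14 × 39 = 546
M1 = 39, M2 = 14
y1 = 39^(-1) mod 14 = 9
y2 = 14^(-1) mod 39 = 14
x = (4×39×9 + 16×14×14) mod 546 = 172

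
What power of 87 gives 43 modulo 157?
107

Baby-step giant-step with step n = ⌈√157⌉ = 13.
Baby steps 87^j mod 157 (j:value) for j=0..12: 0:1, 1:87, 2:33, 3:45, 4:147, 5:72, 6:141, 7:21, 8:100, 9:65, 10:3, 11:104, 12:99.
Giant-step multiplier: 87^(-13) ≡ 87^(156-13) = 87^143 ≡ 107 (mod 157).
Giant steps γ_i = 43·107^i mod 157: γ_0=43, γ_1=48, γ_2=112, γ_3=52, γ_4=69, γ_5=4, γ_6=114, γ_7=109, γ_8=45 (in table at j=3).
x = i·n + j = 8·13 + 3 = 107.
Check: 87^107 ≡ 43 (mod 157).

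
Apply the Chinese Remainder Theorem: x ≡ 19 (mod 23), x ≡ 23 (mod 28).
387

Using Chinese Remainder Theorem:
M = 23 × 28 = 644
M1 = 28, M2 = 23
y1 = 28^(-1) mod 23 = 14
y2 = 23^(-1) mod 28 = 11
x = (19×28×14 + 23×23×11) mod 644 = 387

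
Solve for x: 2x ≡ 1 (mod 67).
34

gcd(2, 67) = 1, so the inverse exists.
Extended Euclidean algorithm on (67, 2):
67 = 33 × 2 + 1  ⟹  1 = (1)·67 + (-33)·2
So (-33)·2 ≡ 1 (mod 67), i.e. 2^(-1) ≡ -33 ≡ 34 (mod 67).
Check: 2 × 34 = 68 ≡ 1 (mod 67)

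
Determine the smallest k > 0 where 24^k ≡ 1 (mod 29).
7

29 is prime, so ord(24) divides φ(29) = 28.
Divisors of 28: 1, 2, 4, 7, 14, 28.
Repeated squaring: 24^1 ≡ 24, 24^2 ≡ 25, 24^4 ≡ 16, 24^8 ≡ 24, 24^16 ≡ 25 (mod 29).
Test 24^d mod 29 for each divisor d in increasing order:
24^1 ≡ 24
24^2 ≡ 25
24^4 ≡ 16
24^7 = 24^4·24^2·24^1 ≡ 1  ← first divisor giving 1
The order is 7.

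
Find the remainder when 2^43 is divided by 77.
30

Repeated squaring. Binary of 43 = 101011.
2^1 ≡ 2 (mod 77); 2^2 ≡ 4 (mod 77); 2^4 ≡ 16 (mod 77); 2^8 ≡ 25 (mod 77); 2^16 ≡ 9 (mod 77); 2^32 ≡ 4 (mod 77)
2^43 = 2^1 × 2^2 × 2^8 × 2^32 ≡ 30 (mod 77)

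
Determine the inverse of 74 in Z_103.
71

gcd(74, 103) = 1, so the inverse exists.
Extended Euclidean algorithm on (103, 74):
103 = 1 × 74 + 29  ⟹  29 = (1)·103 + (-1)·74
74 = 2 × 29 + 16  ⟹  16 = (-2)·103 + (3)·74
29 = 1 × 16 + 13  ⟹  13 = (3)·103 + (-4)·74
16 = 1 × 13 + 3  ⟹  3 = (-5)·103 + (7)·74
13 = 4 × 3 + 1  ⟹  1 = (23)·103 + (-32)·74
So (-32)·74 ≡ 1 (mod 103), i.e. 74^(-1) ≡ -32 ≡ 71 (mod 103).
Check: 74 × 71 = 5254 ≡ 1 (mod 103)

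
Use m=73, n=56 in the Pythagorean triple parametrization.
(2193, 8176, 8465)

Euclid's formula: a = m² - n², b = 2mn, c = m² + n²
m = 73, n = 56
a = 73² - 56² = 5329 - 3136 = 2193
b = 2 × 73 × 56 = 8176
c = 73² + 56² = 5329 + 3136 = 8465
Verification: 2193² + 8176² = 4809249 + 66846976 = 71656225 = 8465² ✓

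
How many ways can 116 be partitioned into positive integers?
1188908248

p(n) counts ways to write n as a sum of positive integers (order ignored).
Euler's pentagonal recurrence: p(k) = p(k-1) + p(k-2) - p(k-5) - p(k-7) + p(k-12) + p(k-15) - ... (offsets j(3j∓1)/2, signs ++--, p(0)=1, p(<0)=0).
DP table for k = 0..115: p(0)=1, p(1)=1, p(2)=2, p(3)=3, p(4)=5, p(5)=7, p(6)=11, p(7)=15, p(8)=22, p(9)=30, p(10)=42, p(11)=56, p(12)=77, p(13)=101, p(14)=135, p(15)=176, p(16)=231, p(17)=297, p(18)=385, p(19)=490, p(20)=627, p(21)=792, p(22)=1002, p(23)=1255, p(24)=1575, p(25)=1958, p(26)=2436, p(27)=3010, p(28)=3718, p(29)=4565, p(30)=5604, p(31)=6842, p(32)=8349, p(33)=10143, p(34)=12310, p(35)=14883, p(36)=17977, p(37)=21637, p(38)=26015, p(39)=31185, p(40)=37338, p(41)=44583, p(42)=53174, p(43)=63261, p(44)=75175, p(45)=89134, p(46)=105558, p(47)=124754, p(48)=147273, p(49)=173525, p(50)=204226, p(51)=239943, p(52)=281589, p(53)=329931, p(54)=386155, p(55)=451276, p(56)=526823, p(57)=614154, p(58)=715220, p(59)=831820, p(60)=966467, p(61)=1121505, p(62)=1300156, p(63)=1505499, p(64)=1741630, p(65)=2012558, p(66)=2323520, p(67)=2679689, p(68)=3087735, p(69)=3554345, p(70)=4087968, p(71)=4697205, p(72)=5392783, p(73)=6185689, p(74)=7089500, p(75)=8118264, p(76)=9289091, p(77)=10619863, p(78)=12132164, p(79)=13848650, p(80)=15796476, p(81)=18004327, p(82)=20506255, p(83)=23338469, p(84)=26543660, p(85)=30167357, p(86)=34262962, p(87)=38887673, p(88)=44108109, p(89)=49995925, p(90)=56634173, p(91)=64112359, p(92)=72533807, p(93)=82010177, p(94)=92669720, p(95)=104651419, p(96)=118114304, p(97)=133230930, p(98)=150198136, p(99)=169229875, p(100)=190569292, p(101)=214481126, p(102)=241265379, p(103)=271248950, p(104)=304801365, p(105)=342325709, p(106)=384276336, p(107)=431149389, p(108)=483502844, p(109)=541946240, p(110)=607163746, p(111)=679903203, p(112)=761002156, p(113)=851376628, p(114)=952050665, p(115)=1064144451.
Final step: p(116) = p(115) + p(114) - p(111) - p(109) + p(104) + p(101) - p(94) - p(90) + p(81) + p(76) - p(65) - p(59) + p(46) + p(39) - p(24) - p(16)
= 1064144451 + 952050665 - 679903203 - 541946240 + 304801365 + 214481126 - 92669720 - 56634173 + 18004327 + 9289091 - 2012558 - 831820 + 105558 + 31185 - 1575 - 231
= 1188908248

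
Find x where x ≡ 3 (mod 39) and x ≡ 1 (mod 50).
1251

Using Chinese Remainder Theorem:
M = 39 × 50 = 1950
M1 = 50, M2 = 39
y1 = 50^(-1) mod 39 = 32
y2 = 39^(-1) mod 50 = 9
x = (3×50×32 + 1×39×9) mod 1950 = 1251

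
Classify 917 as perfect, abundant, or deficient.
deficient

Proper divisors of 917: sum = 1 + 7 + 131 = 139
Since 139 < 917, 917 is deficient.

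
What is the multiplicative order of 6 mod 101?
10

101 is prime, so ord(6) divides φ(101) = 100.
Divisors of 100: 1, 2, 4, 5, 10, 20, 25, 50, 100.
Repeated squaring: 6^1 ≡ 6, 6^2 ≡ 36, 6^4 ≡ 84, 6^8 ≡ 87, 6^16 ≡ 95, 6^32 ≡ 36, 6^64 ≡ 84 (mod 101).
Test 6^d mod 101 for each divisor d in increasing order:
6^1 ≡ 6
6^2 ≡ 36
6^4 ≡ 84
6^5 = 6^4·6^1 ≡ 100
6^10 = 6^8·6^2 ≡ 1  ← first divisor giving 1
The order is 10.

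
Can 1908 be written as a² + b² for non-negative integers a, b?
12² + 42² (a=12, b=42)

Factorization: 1908 = 2^2 × 3^2 × 53
By Fermat: n is sum of two squares iff every prime p ≡ 3 (mod 4) appears to even power.
All primes ≡ 3 (mod 4) appear to even power.
Search a = 0, 1, 2, … for 1908 - a² a perfect square: first hit at a = 12: 1908 - 144 = 1764 = 42².
1908 = 12² + 42² = 144 + 1764 ✓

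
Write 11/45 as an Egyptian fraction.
1/5 + 1/23 + 1/1035

Greedy algorithm:
11/45: ceiling(45/11) = 5, use 1/5
2/45: ceiling(45/2) = 23, use 1/23
1/1035: ceiling(1035/1) = 1035, use 1/1035
Result: 11/45 = 1/5 + 1/23 + 1/1035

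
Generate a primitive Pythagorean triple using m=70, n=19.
(4539, 2660, 5261)

Euclid's formula: a = m² - n², b = 2mn, c = m² + n²
m = 70, n = 19
a = 70² - 19² = 4900 - 361 = 4539
b = 2 × 70 × 19 = 2660
c = 70² + 19² = 4900 + 361 = 5261
Verification: 4539² + 2660² = 20602521 + 7075600 = 27678121 = 5261² ✓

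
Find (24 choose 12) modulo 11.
4

Using Lucas' theorem:
Write n=24 and k=12 in base 11:
n in base 11: [2, 2]
k in base 11: [1, 1]
C(24,12) mod 11 = ∏ C(n_i, k_i) mod 11
Digit binomials (mod 11): C(2,1) = 2; C(2,1) = 2
Product: 2 × 2 = 4 ≡ 4 (mod 11)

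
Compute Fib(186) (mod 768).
760

Matrix identity: Q^n = [[F_(n+1), F_n], [F_n, F_(n-1)]] with Q = [[1,1],[1,0]].
n = 186 = 10111010₂. Square-and-multiply, entries mod 768:
Q^1 = [[1,1],[1,0]]
Q^2 = (Q^1)² = [[2,1],[1,1]]
Q^5 = (Q^2)²·Q = [[8,5],[5,3]]
Q^11 = (Q^5)²·Q = [[144,89],[89,55]]
Q^23 = (Q^11)²·Q = [[288,241],[241,47]]
Q^46 = (Q^23)² = [[481,95],[95,386]]
Q^93 = (Q^46)²·Q = [[191,2],[2,189]]
Q^186 = (Q^93)² = [[389,760],[760,397]]
F_186 mod 768 = Q^186[0][1] = 760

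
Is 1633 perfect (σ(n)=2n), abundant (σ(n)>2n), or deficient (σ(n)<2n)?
deficient

Proper divisors of 1633: sum = 1 + 23 + 71 = 95
Since 95 < 1633, 1633 is deficient.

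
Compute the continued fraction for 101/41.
[2; 2, 6, 3]

Euclidean algorithm steps:
101 = 2 × 41 + 19
41 = 2 × 19 + 3
19 = 6 × 3 + 1
3 = 3 × 1 + 0
Continued fraction: [2; 2, 6, 3]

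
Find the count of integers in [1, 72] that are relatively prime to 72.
24

72 = 2^3 × 3^2
φ(n) = n × ∏(1 - 1/p) for each prime p dividing n
φ(72) = 72 × (1 - 1/2) × (1 - 1/3) = 24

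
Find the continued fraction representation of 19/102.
[0; 5, 2, 1, 2, 2]

Euclidean algorithm steps:
19 = 0 × 102 + 19
102 = 5 × 19 + 7
19 = 2 × 7 + 5
7 = 1 × 5 + 2
5 = 2 × 2 + 1
2 = 2 × 1 + 0
Continued fraction: [0; 5, 2, 1, 2, 2]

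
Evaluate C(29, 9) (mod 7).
0

Using Lucas' theorem:
Write n=29 and k=9 in base 7:
n in base 7: [4, 1]
k in base 7: [1, 2]
C(29,9) mod 7 = ∏ C(n_i, k_i) mod 7
Digit binomials (mod 7): C(4,1) = 4; C(1,2) = 0 (k_i > n_i)
Product: 4 × 0 = 0 ≡ 0 (mod 7)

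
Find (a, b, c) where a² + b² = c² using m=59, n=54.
(565, 6372, 6397)

Euclid's formula: a = m² - n², b = 2mn, c = m² + n²
m = 59, n = 54
a = 59² - 54² = 3481 - 2916 = 565
b = 2 × 59 × 54 = 6372
c = 59² + 54² = 3481 + 2916 = 6397
Verification: 565² + 6372² = 319225 + 40602384 = 40921609 = 6397² ✓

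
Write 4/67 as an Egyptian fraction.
1/17 + 1/1139

Greedy algorithm:
4/67: ceiling(67/4) = 17, use 1/17
1/1139: ceiling(1139/1) = 1139, use 1/1139
Result: 4/67 = 1/17 + 1/1139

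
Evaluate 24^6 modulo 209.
64

Repeated squaring. Binary of 6 = 110.
24^1 ≡ 24 (mod 209); 24^2 ≡ 158 (mod 209); 24^4 ≡ 93 (mod 209)
24^6 = 24^2 × 24^4 ≡ 64 (mod 209)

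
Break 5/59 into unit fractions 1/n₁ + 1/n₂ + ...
1/12 + 1/708

Greedy algorithm:
5/59: ceiling(59/5) = 12, use 1/12
1/708: ceiling(708/1) = 708, use 1/708
Result: 5/59 = 1/12 + 1/708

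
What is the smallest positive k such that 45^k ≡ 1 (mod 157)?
52

157 is prime, so ord(45) divides φ(157) = 156.
Divisors of 156: 1, 2, 3, 4, 6, 12, 13, 26, 39, 52, 78, 156.
Repeated squaring: 45^1 ≡ 45, 45^2 ≡ 141, 45^4 ≡ 99, 45^8 ≡ 67, 45^16 ≡ 93, 45^32 ≡ 14, 45^64 ≡ 39, 45^128 ≡ 108 (mod 157).
Test 45^d mod 157 for each divisor d in increasing order:
45^1 ≡ 45
45^2 ≡ 141
45^3 = 45^2·45^1 ≡ 65
45^4 ≡ 99
45^6 = 45^4·45^2 ≡ 143
45^12 = 45^8·45^4 ≡ 39
45^13 = 45^8·45^4·45^1 ≡ 28
45^26 = 45^16·45^8·45^2 ≡ 156
45^39 = 45^32·45^4·45^2·45^1 ≡ 129
45^52 = 45^32·45^16·45^4 ≡ 1  ← first divisor giving 1
The order is 52.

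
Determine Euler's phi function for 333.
216

333 = 3^2 × 37
φ(n) = n × ∏(1 - 1/p) for each prime p dividing n
φ(333) = 333 × (1 - 1/3) × (1 - 1/37) = 216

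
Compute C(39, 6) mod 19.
0

Using Lucas' theorem:
Write n=39 and k=6 in base 19:
n in base 19: [2, 1]
k in base 19: [0, 6]
C(39,6) mod 19 = ∏ C(n_i, k_i) mod 19
Digit binomials (mod 19): C(2,0) = 1; C(1,6) = 0 (k_i > n_i)
Product: 1 × 0 = 0 ≡ 0 (mod 19)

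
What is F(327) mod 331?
2

Matrix identity: Q^n = [[F_(n+1), F_n], [F_n, F_(n-1)]] with Q = [[1,1],[1,0]].
n = 327 = 101000111₂. Square-and-multiply, entries mod 331:
Q^1 = [[1,1],[1,0]]
Q^2 = (Q^1)² = [[2,1],[1,1]]
Q^5 = (Q^2)²·Q = [[8,5],[5,3]]
Q^10 = (Q^5)² = [[89,55],[55,34]]
Q^20 = (Q^10)² = [[23,145],[145,209]]
Q^40 = (Q^20)² = [[39,209],[209,161]]
Q^81 = (Q^40)²·Q = [[280,186],[186,94]]
Q^163 = (Q^81)²·Q = [[179,125],[125,54]]
Q^327 = (Q^163)²·Q = [[330,2],[2,328]]
F_327 mod 331 = Q^327[0][1] = 2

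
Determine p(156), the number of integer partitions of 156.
73232243759

p(n) counts ways to write n as a sum of positive integers (order ignored).
Euler's pentagonal recurrence: p(k) = p(k-1) + p(k-2) - p(k-5) - p(k-7) + p(k-12) + p(k-15) - ... (offsets j(3j∓1)/2, signs ++--, p(0)=1, p(<0)=0).
DP table for k = 0..155: p(0)=1, p(1)=1, p(2)=2, p(3)=3, p(4)=5, p(5)=7, p(6)=11, p(7)=15, p(8)=22, p(9)=30, p(10)=42, p(11)=56, p(12)=77, p(13)=101, p(14)=135, p(15)=176, p(16)=231, p(17)=297, p(18)=385, p(19)=490, p(20)=627, p(21)=792, p(22)=1002, p(23)=1255, p(24)=1575, p(25)=1958, p(26)=2436, p(27)=3010, p(28)=3718, p(29)=4565, p(30)=5604, p(31)=6842, p(32)=8349, p(33)=10143, p(34)=12310, p(35)=14883, p(36)=17977, p(37)=21637, p(38)=26015, p(39)=31185, p(40)=37338, p(41)=44583, p(42)=53174, p(43)=63261, p(44)=75175, p(45)=89134, p(46)=105558, p(47)=124754, p(48)=147273, p(49)=173525, p(50)=204226, p(51)=239943, p(52)=281589, p(53)=329931, p(54)=386155, p(55)=451276, p(56)=526823, p(57)=614154, p(58)=715220, p(59)=831820, p(60)=966467, p(61)=1121505, p(62)=1300156, p(63)=1505499, p(64)=1741630, p(65)=2012558, p(66)=2323520, p(67)=2679689, p(68)=3087735, p(69)=3554345, p(70)=4087968, p(71)=4697205, p(72)=5392783, p(73)=6185689, p(74)=7089500, p(75)=8118264, p(76)=9289091, p(77)=10619863, p(78)=12132164, p(79)=13848650, p(80)=15796476, p(81)=18004327, p(82)=20506255, p(83)=23338469, p(84)=26543660, p(85)=30167357, p(86)=34262962, p(87)=38887673, p(88)=44108109, p(89)=49995925, p(90)=56634173, p(91)=64112359, p(92)=72533807, p(93)=82010177, p(94)=92669720, p(95)=104651419, p(96)=118114304, p(97)=133230930, p(98)=150198136, p(99)=169229875, p(100)=190569292, p(101)=214481126, p(102)=241265379, p(103)=271248950, p(104)=304801365, p(105)=342325709, p(106)=384276336, p(107)=431149389, p(108)=483502844, p(109)=541946240, p(110)=607163746, p(111)=679903203, p(112)=761002156, p(113)=851376628, p(114)=952050665, p(115)=1064144451, p(116)=1188908248, p(117)=1327710076, p(118)=1482074143, p(119)=1653668665, p(120)=1844349560, p(121)=2056148051, p(122)=2291320912, p(123)=2552338241, p(124)=2841940500, p(125)=3163127352, p(126)=3519222692, p(127)=3913864295, p(128)=4351078600, p(129)=4835271870, p(130)=5371315400, p(131)=5964539504, p(132)=6620830889, p(133)=7346629512, p(134)=8149040695, p(135)=9035836076, p(136)=10015581680, p(137)=11097645016, p(138)=12292341831, p(139)=13610949895, p(140)=15065878135, p(141)=16670689208, p(142)=18440293320, p(143)=20390982757, p(144)=22540654445, p(145)=24908858009, p(146)=27517052599, p(147)=30388671978, p(148)=33549419497, p(149)=37027355200, p(150)=40853235313, p(151)=45060624582, p(152)=49686288421, p(153)=54770336324, p(154)=60356673280, p(155)=66493182097.
Final step: p(156) = p(155) + p(154) - p(151) - p(149) + p(144) + p(141) - p(134) - p(130) + p(121) + p(116) - p(105) - p(99) + p(86) + p(79) - p(64) - p(56) + p(39) + p(30) - p(11) - p(1)
= 66493182097 + 60356673280 - 45060624582 - 37027355200 + 22540654445 + 16670689208 - 8149040695 - 5371315400 + 2056148051 + 1188908248 - 342325709 - 169229875 + 34262962 + 13848650 - 1741630 - 526823 + 31185 + 5604 - 56 - 1
= 73232243759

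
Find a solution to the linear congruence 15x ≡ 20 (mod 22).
x ≡ 16 (mod 22)

gcd(15, 22) = 1, which divides 20, so solutions exist.
Find 15^(-1) mod 22 by the extended Euclidean algorithm:
22 = 1 × 15 + 7  ⟹  7 = (1)·22 + (-1)·15
15 = 2 × 7 + 1  ⟹  1 = (-2)·22 + (3)·15
So (3)·15 ≡ 1 (mod 22), i.e. 15^(-1) ≡ 3 (mod 22).
x ≡ 3 × 20 = 60 ≡ 16 (mod 22).
Check: 15 × 16 = 240 ≡ 20 (mod 22).
Unique solution: x ≡ 16 (mod 22)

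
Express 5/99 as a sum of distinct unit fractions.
1/20 + 1/1980

Greedy algorithm:
5/99: ceiling(99/5) = 20, use 1/20
1/1980: ceiling(1980/1) = 1980, use 1/1980
Result: 5/99 = 1/20 + 1/1980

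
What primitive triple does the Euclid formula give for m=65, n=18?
(3901, 2340, 4549)

Euclid's formula: a = m² - n², b = 2mn, c = m² + n²
m = 65, n = 18
a = 65² - 18² = 4225 - 324 = 3901
b = 2 × 65 × 18 = 2340
c = 65² + 18² = 4225 + 324 = 4549
Verification: 3901² + 2340² = 15217801 + 5475600 = 20693401 = 4549² ✓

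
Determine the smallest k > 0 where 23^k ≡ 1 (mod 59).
58

59 is prime, so ord(23) divides φ(59) = 58.
Divisors of 58: 1, 2, 29, 58.
Repeated squaring: 23^1 ≡ 23, 23^2 ≡ 57, 23^4 ≡ 4, 23^8 ≡ 16, 23^16 ≡ 20, 23^32 ≡ 46 (mod 59).
Test 23^d mod 59 for each divisor d in increasing order:
23^1 ≡ 23
23^2 ≡ 57
23^29 = 23^16·23^8·23^4·23^1 ≡ 58
23^58 = 23^32·23^16·23^8·23^2 ≡ 1  ← first divisor giving 1
The order is 58.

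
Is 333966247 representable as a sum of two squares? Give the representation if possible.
Not possible

Factorization: 333966247 = 97 × 151^3
By Fermat: n is sum of two squares iff every prime p ≡ 3 (mod 4) appears to even power.
Prime(s) ≡ 3 (mod 4) with odd exponent: [(151, 3)]
Therefore 333966247 cannot be expressed as a² + b².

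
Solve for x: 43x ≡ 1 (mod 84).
43

gcd(43, 84) = 1, so the inverse exists.
Extended Euclidean algorithm on (84, 43):
84 = 1 × 43 + 41  ⟹  41 = (1)·84 + (-1)·43
43 = 1 × 41 + 2  ⟹  2 = (-1)·84 + (2)·43
41 = 20 × 2 + 1  ⟹  1 = (21)·84 + (-41)·43
So (-41)·43 ≡ 1 (mod 84), i.e. 43^(-1) ≡ -41 ≡ 43 (mod 84).
Check: 43 × 43 = 1849 ≡ 1 (mod 84)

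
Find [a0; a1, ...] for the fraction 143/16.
[8; 1, 15]

Euclidean algorithm steps:
143 = 8 × 16 + 15
16 = 1 × 15 + 1
15 = 15 × 1 + 0
Continued fraction: [8; 1, 15]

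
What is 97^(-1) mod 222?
103

gcd(97, 222) = 1, so the inverse exists.
Extended Euclidean algorithm on (222, 97):
222 = 2 × 97 + 28  ⟹  28 = (1)·222 + (-2)·97
97 = 3 × 28 + 13  ⟹  13 = (-3)·222 + (7)·97
28 = 2 × 13 + 2  ⟹  2 = (7)·222 + (-16)·97
13 = 6 × 2 + 1  ⟹  1 = (-45)·222 + (103)·97
So (103)·97 ≡ 1 (mod 222), i.e. 97^(-1) ≡ 103 (mod 222).
Check: 97 × 103 = 9991 ≡ 1 (mod 222)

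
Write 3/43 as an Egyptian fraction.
1/15 + 1/323 + 1/208335

Greedy algorithm:
3/43: ceiling(43/3) = 15, use 1/15
2/645: ceiling(645/2) = 323, use 1/323
1/208335: ceiling(208335/1) = 208335, use 1/208335
Result: 3/43 = 1/15 + 1/323 + 1/208335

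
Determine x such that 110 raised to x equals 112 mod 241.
217

Baby-step giant-step with step n = ⌈√241⌉ = 16.
Baby steps 110^j mod 241 (j:value) for j=0..15: 0:1, 1:110, 2:50, 3:198, 4:90, 5:19, 6:162, 7:227, 8:147, 9:23, 10:120, 11:186, 12:216, 13:142, 14:196, 15:111.
Giant-step multiplier: 110^(-16) ≡ 110^(240-16) = 110^224 ≡ 119 (mod 241).
Giant steps γ_i = 112·119^i mod 241: γ_0=112, γ_1=73, γ_2=11, γ_3=104, γ_4=85, γ_5=234, γ_6=131, γ_7=165, γ_8=114, γ_9=70, γ_10=136, γ_11=37, γ_12=65, γ_13=23 (in table at j=9).
x = i·n + j = 13·16 + 9 = 217.
Check: 110^217 ≡ 112 (mod 241).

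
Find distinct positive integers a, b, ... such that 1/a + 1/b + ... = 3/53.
1/18 + 1/954

Greedy algorithm:
3/53: ceiling(53/3) = 18, use 1/18
1/954: ceiling(954/1) = 954, use 1/954
Result: 3/53 = 1/18 + 1/954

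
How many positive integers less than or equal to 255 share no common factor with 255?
128

255 = 3 × 5 × 17
φ(n) = n × ∏(1 - 1/p) for each prime p dividing n
φ(255) = 255 × (1 - 1/3) × (1 - 1/5) × (1 - 1/17) = 128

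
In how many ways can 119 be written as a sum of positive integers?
1653668665

p(n) counts ways to write n as a sum of positive integers (order ignored).
Euler's pentagonal recurrence: p(k) = p(k-1) + p(k-2) - p(k-5) - p(k-7) + p(k-12) + p(k-15) - ... (offsets j(3j∓1)/2, signs ++--, p(0)=1, p(<0)=0).
DP table for k = 0..118: p(0)=1, p(1)=1, p(2)=2, p(3)=3, p(4)=5, p(5)=7, p(6)=11, p(7)=15, p(8)=22, p(9)=30, p(10)=42, p(11)=56, p(12)=77, p(13)=101, p(14)=135, p(15)=176, p(16)=231, p(17)=297, p(18)=385, p(19)=490, p(20)=627, p(21)=792, p(22)=1002, p(23)=1255, p(24)=1575, p(25)=1958, p(26)=2436, p(27)=3010, p(28)=3718, p(29)=4565, p(30)=5604, p(31)=6842, p(32)=8349, p(33)=10143, p(34)=12310, p(35)=14883, p(36)=17977, p(37)=21637, p(38)=26015, p(39)=31185, p(40)=37338, p(41)=44583, p(42)=53174, p(43)=63261, p(44)=75175, p(45)=89134, p(46)=105558, p(47)=124754, p(48)=147273, p(49)=173525, p(50)=204226, p(51)=239943, p(52)=281589, p(53)=329931, p(54)=386155, p(55)=451276, p(56)=526823, p(57)=614154, p(58)=715220, p(59)=831820, p(60)=966467, p(61)=1121505, p(62)=1300156, p(63)=1505499, p(64)=1741630, p(65)=2012558, p(66)=2323520, p(67)=2679689, p(68)=3087735, p(69)=3554345, p(70)=4087968, p(71)=4697205, p(72)=5392783, p(73)=6185689, p(74)=7089500, p(75)=8118264, p(76)=9289091, p(77)=10619863, p(78)=12132164, p(79)=13848650, p(80)=15796476, p(81)=18004327, p(82)=20506255, p(83)=23338469, p(84)=26543660, p(85)=30167357, p(86)=34262962, p(87)=38887673, p(88)=44108109, p(89)=49995925, p(90)=56634173, p(91)=64112359, p(92)=72533807, p(93)=82010177, p(94)=92669720, p(95)=104651419, p(96)=118114304, p(97)=133230930, p(98)=150198136, p(99)=169229875, p(100)=190569292, p(101)=214481126, p(102)=241265379, p(103)=271248950, p(104)=304801365, p(105)=342325709, p(106)=384276336, p(107)=431149389, p(108)=483502844, p(109)=541946240, p(110)=607163746, p(111)=679903203, p(112)=761002156, p(113)=851376628, p(114)=952050665, p(115)=1064144451, p(116)=1188908248, p(117)=1327710076, p(118)=1482074143.
Final step: p(119) = p(118) + p(117) - p(114) - p(112) + p(107) + p(104) - p(97) - p(93) + p(84) + p(79) - p(68) - p(62) + p(49) + p(42) - p(27) - p(19) + p(2)
= 1482074143 + 1327710076 - 952050665 - 761002156 + 431149389 + 304801365 - 133230930 - 82010177 + 26543660 + 13848650 - 3087735 - 1300156 + 173525 + 53174 - 3010 - 490 + 2
= 1653668665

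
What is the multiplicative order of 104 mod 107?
106

107 is prime, so ord(104) divides φ(107) = 106.
Divisors of 106: 1, 2, 53, 106.
Repeated squaring: 104^1 ≡ 104, 104^2 ≡ 9, 104^4 ≡ 81, 104^8 ≡ 34, 104^16 ≡ 86, 104^32 ≡ 13, 104^64 ≡ 62 (mod 107).
Test 104^d mod 107 for each divisor d in increasing order:
104^1 ≡ 104
104^2 ≡ 9
104^53 = 104^32·104^16·104^4·104^1 ≡ 106
104^106 = 104^64·104^32·104^8·104^2 ≡ 1  ← first divisor giving 1
The order is 106.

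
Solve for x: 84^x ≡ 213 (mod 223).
218

Baby-step giant-step with step n = ⌈√223⌉ = 15.
Baby steps 84^j mod 223 (j:value) for j=0..14: 0:1, 1:84, 2:143, 3:193, 4:156, 5:170, 6:8, 7:3, 8:29, 9:206, 10:133, 11:22, 12:64, 13:24, 14:9.
Giant-step multiplier: 84^(-15) ≡ 84^(222-15) = 84^207 ≡ 182 (mod 223).
Giant steps γ_i = 213·182^i mod 223: γ_0=213, γ_1=187, γ_2=138, γ_3=140, γ_4=58, γ_5=75, γ_6=47, γ_7=80, γ_8=65, γ_9=11, γ_10=218, γ_11=205, γ_12=69, γ_13=70, γ_14=29 (in table at j=8).
x = i·n + j = 14·15 + 8 = 218.
Check: 84^218 ≡ 213 (mod 223).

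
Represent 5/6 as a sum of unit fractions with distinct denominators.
1/2 + 1/3

Greedy algorithm:
5/6: ceiling(6/5) = 2, use 1/2
1/3: ceiling(3/1) = 3, use 1/3
Result: 5/6 = 1/2 + 1/3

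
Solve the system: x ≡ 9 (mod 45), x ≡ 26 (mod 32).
954

Using Chinese Remainder Theorem:
M = 45 × 32 = 1440
M1 = 32, M2 = 45
y1 = 32^(-1) mod 45 = 38
y2 = 45^(-1) mod 32 = 5
x = (9×32×38 + 26×45×5) mod 1440 = 954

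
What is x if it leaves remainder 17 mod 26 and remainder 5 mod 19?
43

Using Chinese Remainder Theorem:
M = 26 × 19 = 494
M1 = 19, M2 = 26
y1 = 19^(-1) mod 26 = 11
y2 = 26^(-1) mod 19 = 11
x = (17×19×11 + 5×26×11) mod 494 = 43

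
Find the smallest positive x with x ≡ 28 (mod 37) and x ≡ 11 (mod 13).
102

Using Chinese Remainder Theorem:
M = 37 × 13 = 481
M1 = 13, M2 = 37
y1 = 13^(-1) mod 37 = 20
y2 = 37^(-1) mod 13 = 6
x = (28×13×20 + 11×37×6) mod 481 = 102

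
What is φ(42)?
12

42 = 2 × 3 × 7
φ(n) = n × ∏(1 - 1/p) for each prime p dividing n
φ(42) = 42 × (1 - 1/2) × (1 - 1/3) × (1 - 1/7) = 12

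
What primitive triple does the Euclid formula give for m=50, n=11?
(2379, 1100, 2621)

Euclid's formula: a = m² - n², b = 2mn, c = m² + n²
m = 50, n = 11
a = 50² - 11² = 2500 - 121 = 2379
b = 2 × 50 × 11 = 1100
c = 50² + 11² = 2500 + 121 = 2621
Verification: 2379² + 1100² = 5659641 + 1210000 = 6869641 = 2621² ✓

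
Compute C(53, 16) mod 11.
9

Using Lucas' theorem:
Write n=53 and k=16 in base 11:
n in base 11: [4, 9]
k in base 11: [1, 5]
C(53,16) mod 11 = ∏ C(n_i, k_i) mod 11
Digit binomials (mod 11): C(4,1) = 4; C(9,5) = 126 ≡ 5
Product: 4 × 5 = 20 ≡ 9 (mod 11)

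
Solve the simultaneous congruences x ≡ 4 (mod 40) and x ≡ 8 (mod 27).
764

Using Chinese Remainder Theorem:
M = 40 × 27 = 1080
M1 = 27, M2 = 40
y1 = 27^(-1) mod 40 = 3
y2 = 40^(-1) mod 27 = 25
x = (4×27×3 + 8×40×25) mod 1080 = 764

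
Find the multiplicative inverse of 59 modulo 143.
80

gcd(59, 143) = 1, so the inverse exists.
Extended Euclidean algorithm on (143, 59):
143 = 2 × 59 + 25  ⟹  25 = (1)·143 + (-2)·59
59 = 2 × 25 + 9  ⟹  9 = (-2)·143 + (5)·59
25 = 2 × 9 + 7  ⟹  7 = (5)·143 + (-12)·59
9 = 1 × 7 + 2  ⟹  2 = (-7)·143 + (17)·59
7 = 3 × 2 + 1  ⟹  1 = (26)·143 + (-63)·59
So (-63)·59 ≡ 1 (mod 143), i.e. 59^(-1) ≡ -63 ≡ 80 (mod 143).
Check: 59 × 80 = 4720 ≡ 1 (mod 143)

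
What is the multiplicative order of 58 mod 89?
88

89 is prime, so ord(58) divides φ(89) = 88.
Divisors of 88: 1, 2, 4, 8, 11, 22, 44, 88.
Repeated squaring: 58^1 ≡ 58, 58^2 ≡ 71, 58^4 ≡ 57, 58^8 ≡ 45, 58^16 ≡ 67, 58^32 ≡ 39, 58^64 ≡ 8 (mod 89).
Test 58^d mod 89 for each divisor d in increasing order:
58^1 ≡ 58
58^2 ≡ 71
58^4 ≡ 57
58^8 ≡ 45
58^11 = 58^8·58^2·58^1 ≡ 12
58^22 = 58^16·58^4·58^2 ≡ 55
58^44 = 58^32·58^8·58^4 ≡ 88
58^88 = 58^64·58^16·58^8 ≡ 1  ← first divisor giving 1
The order is 88.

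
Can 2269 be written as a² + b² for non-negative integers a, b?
30² + 37² (a=30, b=37)

Factorization: 2269 = 2269
By Fermat: n is sum of two squares iff every prime p ≡ 3 (mod 4) appears to even power.
All primes ≡ 3 (mod 4) appear to even power.
Search a = 0, 1, 2, … for 2269 - a² a perfect square: first hit at a = 30: 2269 - 900 = 1369 = 37².
2269 = 30² + 37² = 900 + 1369 ✓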